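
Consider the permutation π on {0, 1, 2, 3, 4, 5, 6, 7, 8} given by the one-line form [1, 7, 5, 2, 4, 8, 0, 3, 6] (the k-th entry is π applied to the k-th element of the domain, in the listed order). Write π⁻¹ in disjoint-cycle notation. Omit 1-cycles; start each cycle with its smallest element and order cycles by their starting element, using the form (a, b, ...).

(0, 6, 8, 5, 2, 3, 7, 1)

First write π in disjoint cycles: (0, 1, 7, 3, 2, 5, 8, 6).
The inverse reverses every cycle; in canonical form, π⁻¹ = (0, 6, 8, 5, 2, 3, 7, 1).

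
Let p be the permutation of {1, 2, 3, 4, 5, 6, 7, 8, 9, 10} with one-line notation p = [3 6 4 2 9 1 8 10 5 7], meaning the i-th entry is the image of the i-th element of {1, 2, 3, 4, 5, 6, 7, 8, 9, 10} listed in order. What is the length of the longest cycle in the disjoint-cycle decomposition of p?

5

Decomposing into disjoint cycles gives (1, 3, 4, 2, 6)(5, 9)(7, 8, 10); the longest has length 5.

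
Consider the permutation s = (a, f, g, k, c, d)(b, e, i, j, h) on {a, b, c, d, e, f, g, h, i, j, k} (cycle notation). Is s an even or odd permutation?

The cycle lengths are 6, 5.
A cycle of length ℓ contributes ℓ−1 transpositions, so s is a product of 5 + 4 = 9 transpositions — odd.

odd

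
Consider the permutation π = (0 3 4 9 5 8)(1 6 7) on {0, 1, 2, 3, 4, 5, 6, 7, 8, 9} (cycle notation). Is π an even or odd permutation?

odd

The cycle lengths are 6, 3, 1.
A cycle is odd iff its length is even; π has 1 even-length cycle, so sgn(π) = (−1)^1 and π is odd.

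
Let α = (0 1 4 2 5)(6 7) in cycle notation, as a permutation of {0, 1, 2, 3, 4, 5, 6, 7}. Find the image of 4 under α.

Within (0 1 4 2 5), 4 ↦ 2.

2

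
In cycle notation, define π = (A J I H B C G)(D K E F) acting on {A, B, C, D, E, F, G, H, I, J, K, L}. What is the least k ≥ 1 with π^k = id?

The disjoint cycles have lengths 7, 4, 1.
The order is lcm(7, 4) = 28.

28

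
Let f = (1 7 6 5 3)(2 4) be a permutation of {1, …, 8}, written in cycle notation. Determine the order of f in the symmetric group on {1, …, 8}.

The disjoint cycles have lengths 5, 2, 1.
The order is lcm(5, 2) = 10.

10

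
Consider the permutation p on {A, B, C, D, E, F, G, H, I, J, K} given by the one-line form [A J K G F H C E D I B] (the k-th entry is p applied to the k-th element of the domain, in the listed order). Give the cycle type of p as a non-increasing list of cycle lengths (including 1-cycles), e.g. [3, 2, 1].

The disjoint cycles are (A)(B, J, I, D, G, C, K)(E, F, H), with lengths 7, 3, 1 in non-increasing order.

[7, 3, 1]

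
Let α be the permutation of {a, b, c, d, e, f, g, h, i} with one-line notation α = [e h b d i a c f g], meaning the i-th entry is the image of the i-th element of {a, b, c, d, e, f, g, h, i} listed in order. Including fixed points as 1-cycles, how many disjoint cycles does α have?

The cycle decomposition is (a, e, i, g, c, b, h, f)(d), which has 2 cycles (counting 1-cycles).

2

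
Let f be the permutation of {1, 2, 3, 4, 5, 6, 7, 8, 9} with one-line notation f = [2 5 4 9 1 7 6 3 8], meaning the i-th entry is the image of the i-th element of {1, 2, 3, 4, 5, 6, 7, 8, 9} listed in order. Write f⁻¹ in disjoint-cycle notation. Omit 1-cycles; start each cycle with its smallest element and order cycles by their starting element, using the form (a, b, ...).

(1, 5, 2)(3, 8, 9, 4)(6, 7)

The cycle decomposition of f is (1, 2, 5)(3, 4, 9, 8)(6, 7).
The inverse reverses every cycle; in canonical form, f⁻¹ = (1, 5, 2)(3, 8, 9, 4)(6, 7).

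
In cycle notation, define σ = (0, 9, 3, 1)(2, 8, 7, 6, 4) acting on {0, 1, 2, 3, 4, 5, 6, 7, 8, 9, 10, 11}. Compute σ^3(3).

3 lies in the 4-cycle (0, 9, 3, 1).
Advancing 3 steps from 3: 3 → 1 → 0 → 9.

9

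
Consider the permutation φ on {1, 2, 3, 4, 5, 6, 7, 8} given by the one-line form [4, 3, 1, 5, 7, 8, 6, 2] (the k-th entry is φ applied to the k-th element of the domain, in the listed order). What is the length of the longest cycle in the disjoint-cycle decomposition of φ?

8

Decomposing into disjoint cycles gives (1 4 5 7 6 8 2 3); the longest has length 8.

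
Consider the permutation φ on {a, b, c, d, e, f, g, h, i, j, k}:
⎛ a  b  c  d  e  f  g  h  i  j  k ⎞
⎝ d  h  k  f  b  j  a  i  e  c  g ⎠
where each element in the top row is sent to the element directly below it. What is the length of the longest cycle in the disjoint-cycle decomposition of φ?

7

Decomposing into disjoint cycles gives (a d f j c k g)(b h i e); the longest has length 7.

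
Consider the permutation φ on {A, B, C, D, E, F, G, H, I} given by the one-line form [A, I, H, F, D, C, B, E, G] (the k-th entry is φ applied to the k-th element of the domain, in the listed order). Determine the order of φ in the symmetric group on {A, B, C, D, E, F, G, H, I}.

The disjoint-cycle form of φ has cycle lengths 5, 3, 1.
The order of φ is the least common multiple of its cycle lengths: lcm(5, 3) = 15.

15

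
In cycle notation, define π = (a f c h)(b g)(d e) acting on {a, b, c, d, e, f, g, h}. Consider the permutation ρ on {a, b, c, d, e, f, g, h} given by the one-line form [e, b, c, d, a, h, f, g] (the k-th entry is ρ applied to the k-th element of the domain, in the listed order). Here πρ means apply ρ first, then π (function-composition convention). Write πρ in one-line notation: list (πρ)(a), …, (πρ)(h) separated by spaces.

For each element, apply ρ then π: a → e → d; b → b → g; c → c → h; d → d → e; e → a → f; f → h → a; g → f → c; h → g → b.
So πρ in one-line form is d g h e f a c b.

d g h e f a c b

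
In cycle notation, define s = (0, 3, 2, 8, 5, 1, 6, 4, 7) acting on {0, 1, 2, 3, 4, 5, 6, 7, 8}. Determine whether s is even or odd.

The cycle lengths are 9.
A cycle is odd iff its length is even; s has 0 even-length cycles, so sgn(s) = (−1)^0 and s is even.

even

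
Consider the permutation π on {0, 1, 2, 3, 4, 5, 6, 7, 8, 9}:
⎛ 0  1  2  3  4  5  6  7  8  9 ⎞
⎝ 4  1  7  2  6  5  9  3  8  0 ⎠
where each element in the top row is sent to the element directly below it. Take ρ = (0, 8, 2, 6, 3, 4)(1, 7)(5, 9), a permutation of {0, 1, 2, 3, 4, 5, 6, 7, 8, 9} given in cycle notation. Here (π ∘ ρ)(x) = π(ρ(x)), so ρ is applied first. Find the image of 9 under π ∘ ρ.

5

(π ∘ ρ)(9) = π(ρ(9)). ρ(9) = 5, then π(5) = 5. So (π ∘ ρ)(9) = 5.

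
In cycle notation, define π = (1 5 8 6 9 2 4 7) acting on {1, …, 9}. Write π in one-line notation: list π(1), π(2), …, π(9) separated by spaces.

5 4 3 7 8 9 1 6 2

Image by image: 1→5, 2→4, 3→3, 4→7, 5→8, 6→9, 7→1, 8→6, 9→2.
Listing these in domain order gives 5 4 3 7 8 9 1 6 2.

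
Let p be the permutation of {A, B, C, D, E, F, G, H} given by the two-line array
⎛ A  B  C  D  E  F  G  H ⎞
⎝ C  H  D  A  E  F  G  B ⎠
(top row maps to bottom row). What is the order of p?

6

Decomposing into disjoint cycles gives cycle lengths 3, 2, 1, 1, 1.
The order is lcm(3, 2) = 6.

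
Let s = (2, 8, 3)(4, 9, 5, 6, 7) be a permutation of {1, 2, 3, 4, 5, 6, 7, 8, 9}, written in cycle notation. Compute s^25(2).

2 lies in the 3-cycle (2, 8, 3).
On a 3-cycle, s^3 is the identity, so s^25 = s^1 there (25 ≡ 1 mod 3).
Advancing 1 step from 2: 2 → 8.

8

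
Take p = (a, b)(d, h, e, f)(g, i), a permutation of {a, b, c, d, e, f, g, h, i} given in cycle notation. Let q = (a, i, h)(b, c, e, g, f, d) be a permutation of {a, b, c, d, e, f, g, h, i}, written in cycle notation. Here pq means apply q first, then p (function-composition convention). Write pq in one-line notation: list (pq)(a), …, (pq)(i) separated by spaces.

(pq)(x) = p(q(x)). Computing each image: p(q(a)) = p(i) = g, p(q(b)) = p(c) = c, p(q(c)) = p(e) = f, p(q(d)) = p(b) = a, p(q(e)) = p(g) = i, p(q(f)) = p(d) = h, p(q(g)) = p(f) = d, p(q(h)) = p(a) = b, p(q(i)) = p(h) = e.
Hence pq = [g c f a i h d b e].

g c f a i h d b e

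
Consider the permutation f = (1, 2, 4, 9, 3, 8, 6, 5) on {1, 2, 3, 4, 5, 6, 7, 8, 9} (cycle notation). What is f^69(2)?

2 lies in the 8-cycle (1, 2, 4, 9, 3, 8, 6, 5).
Since the cycle has length 8, f^69 acts on it the same as f^5 (69 mod 8 = 5).
Advancing 5 steps from 2: 2 → 4 → 9 → 3 → 8 → 6.

6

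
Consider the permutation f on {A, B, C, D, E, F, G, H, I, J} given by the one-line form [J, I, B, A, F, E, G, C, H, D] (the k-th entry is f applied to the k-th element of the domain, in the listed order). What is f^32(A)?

D

Tracing A → J → … returns to A after 3 steps, so A lies in a 3-cycle (A, J, D).
Since the cycle has length 3, f^32 acts on it the same as f^2 (32 mod 3 = 2).
Advancing 2 steps from A: A → J → D.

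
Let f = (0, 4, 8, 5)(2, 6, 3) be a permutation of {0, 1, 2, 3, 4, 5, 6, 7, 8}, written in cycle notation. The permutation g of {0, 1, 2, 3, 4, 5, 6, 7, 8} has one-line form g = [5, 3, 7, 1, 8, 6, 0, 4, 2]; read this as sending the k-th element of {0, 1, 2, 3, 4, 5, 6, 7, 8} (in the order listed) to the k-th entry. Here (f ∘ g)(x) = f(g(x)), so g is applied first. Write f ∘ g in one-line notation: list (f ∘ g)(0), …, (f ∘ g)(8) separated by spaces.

(f ∘ g)(x) = f(g(x)). Computing each image: f(g(0)) = f(5) = 0, f(g(1)) = f(3) = 2, f(g(2)) = f(7) = 7, f(g(3)) = f(1) = 1, f(g(4)) = f(8) = 5, f(g(5)) = f(6) = 3, f(g(6)) = f(0) = 4, f(g(7)) = f(4) = 8, f(g(8)) = f(2) = 6.
Hence f ∘ g = [0 2 7 1 5 3 4 8 6].

0 2 7 1 5 3 4 8 6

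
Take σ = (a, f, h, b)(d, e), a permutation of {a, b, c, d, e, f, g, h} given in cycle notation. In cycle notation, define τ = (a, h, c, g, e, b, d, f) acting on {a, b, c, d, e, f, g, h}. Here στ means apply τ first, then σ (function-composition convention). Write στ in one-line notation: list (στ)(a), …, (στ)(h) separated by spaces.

b e g h a f d c

(στ)(x) = σ(τ(x)). Computing each image: σ(τ(a)) = σ(h) = b, σ(τ(b)) = σ(d) = e, σ(τ(c)) = σ(g) = g, σ(τ(d)) = σ(f) = h, σ(τ(e)) = σ(b) = a, σ(τ(f)) = σ(a) = f, σ(τ(g)) = σ(e) = d, σ(τ(h)) = σ(c) = c.
Hence στ = [b e g h a f d c].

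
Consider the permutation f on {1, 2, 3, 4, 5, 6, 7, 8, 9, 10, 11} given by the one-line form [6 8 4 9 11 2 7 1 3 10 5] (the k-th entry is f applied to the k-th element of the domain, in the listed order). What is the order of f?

Decomposing into disjoint cycles gives cycle lengths 4, 3, 2, 1, 1.
The order is lcm(4, 3, 2) = 12.

12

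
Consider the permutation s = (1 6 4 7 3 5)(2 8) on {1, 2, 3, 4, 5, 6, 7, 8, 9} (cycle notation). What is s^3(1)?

7

1 lies in the 6-cycle (1 6 4 7 3 5).
Stepping 3 places around the cycle: 1 → 6 → 4 → 7.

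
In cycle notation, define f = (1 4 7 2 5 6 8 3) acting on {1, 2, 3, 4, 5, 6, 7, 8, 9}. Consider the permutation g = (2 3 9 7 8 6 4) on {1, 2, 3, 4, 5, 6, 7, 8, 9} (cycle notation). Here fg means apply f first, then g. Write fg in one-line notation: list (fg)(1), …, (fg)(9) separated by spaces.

(fg)(x) = g(f(x)). Computing each image: g(f(1)) = g(4) = 2, g(f(2)) = g(5) = 5, g(f(3)) = g(1) = 1, g(f(4)) = g(7) = 8, g(f(5)) = g(6) = 4, g(f(6)) = g(8) = 6, g(f(7)) = g(2) = 3, g(f(8)) = g(3) = 9, g(f(9)) = g(9) = 7.
Hence fg = [2 5 1 8 4 6 3 9 7].

2 5 1 8 4 6 3 9 7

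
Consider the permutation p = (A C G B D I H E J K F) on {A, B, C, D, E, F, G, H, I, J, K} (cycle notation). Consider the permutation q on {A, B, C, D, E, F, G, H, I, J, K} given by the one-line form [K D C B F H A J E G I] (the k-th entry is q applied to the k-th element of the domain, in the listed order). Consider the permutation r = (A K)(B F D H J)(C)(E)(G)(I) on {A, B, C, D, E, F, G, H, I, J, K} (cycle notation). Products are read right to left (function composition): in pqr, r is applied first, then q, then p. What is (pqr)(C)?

G

(pqr)(C) = p(q(r(C))). r(C) = C, then q(C) = C, then p(C) = G, so the result is G.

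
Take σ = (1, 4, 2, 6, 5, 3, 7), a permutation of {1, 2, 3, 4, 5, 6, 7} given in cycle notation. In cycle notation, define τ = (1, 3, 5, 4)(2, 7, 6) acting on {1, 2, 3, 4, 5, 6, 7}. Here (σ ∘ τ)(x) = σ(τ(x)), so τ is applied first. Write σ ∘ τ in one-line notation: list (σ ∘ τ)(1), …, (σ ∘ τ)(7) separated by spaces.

For each element, apply τ then σ: 1 → 3 → 7; 2 → 7 → 1; 3 → 5 → 3; 4 → 1 → 4; 5 → 4 → 2; 6 → 2 → 6; 7 → 6 → 5.
Collecting the images, σ ∘ τ = [7 1 3 4 2 6 5].

7 1 3 4 2 6 5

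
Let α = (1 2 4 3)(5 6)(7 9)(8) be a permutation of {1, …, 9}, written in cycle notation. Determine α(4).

3

Within (1 2 4 3), 4 ↦ 3.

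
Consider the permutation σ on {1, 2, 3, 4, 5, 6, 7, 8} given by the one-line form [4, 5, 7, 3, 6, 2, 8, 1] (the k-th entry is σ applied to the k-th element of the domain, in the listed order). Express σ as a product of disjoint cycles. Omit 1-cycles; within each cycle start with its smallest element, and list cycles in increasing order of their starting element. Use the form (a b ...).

(1 4 3 7 8)(2 5 6)

From 1: 1 → 4 → 3 → 7 → 8 → 1, closing the cycle (1 4 3 7 8).
Repeating from the next unused element and collecting all non-trivial cycles gives (1 4 3 7 8)(2 5 6).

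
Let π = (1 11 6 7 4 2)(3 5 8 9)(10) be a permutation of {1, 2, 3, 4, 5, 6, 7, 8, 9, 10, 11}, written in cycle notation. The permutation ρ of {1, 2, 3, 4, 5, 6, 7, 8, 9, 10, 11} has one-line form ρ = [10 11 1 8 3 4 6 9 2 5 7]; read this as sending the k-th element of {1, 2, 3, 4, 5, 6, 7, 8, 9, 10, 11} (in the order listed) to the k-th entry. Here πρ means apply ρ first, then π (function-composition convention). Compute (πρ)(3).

11

(πρ)(3) = π(ρ(3)). ρ(3) = 1, then π(1) = 11. So (πρ)(3) = 11.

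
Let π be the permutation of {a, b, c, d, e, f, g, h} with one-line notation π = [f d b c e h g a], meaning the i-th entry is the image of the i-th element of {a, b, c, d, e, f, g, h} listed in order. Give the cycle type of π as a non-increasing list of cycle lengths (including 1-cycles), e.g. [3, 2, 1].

[3, 3, 1, 1]

The disjoint cycles are (a, f, h)(b, d, c)(e)(g), with lengths 3, 3, 1, 1 in non-increasing order.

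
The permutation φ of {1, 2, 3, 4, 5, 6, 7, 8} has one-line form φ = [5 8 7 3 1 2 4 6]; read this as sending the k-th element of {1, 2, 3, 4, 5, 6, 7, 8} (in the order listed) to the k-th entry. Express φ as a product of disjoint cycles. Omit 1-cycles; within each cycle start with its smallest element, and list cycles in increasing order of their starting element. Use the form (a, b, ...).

Start at 1 and follow images: 1 → 5 → 1, giving the cycle (1, 5).
Repeating from the next unused element and collecting all non-trivial cycles gives (1, 5)(2, 8, 6)(3, 7, 4).

(1, 5)(2, 8, 6)(3, 7, 4)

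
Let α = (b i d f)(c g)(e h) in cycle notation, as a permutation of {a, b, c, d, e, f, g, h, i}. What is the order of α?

4

The cycle type of α is (4, 2, 2, 1).
The order is lcm(4, 2, 2) = 4.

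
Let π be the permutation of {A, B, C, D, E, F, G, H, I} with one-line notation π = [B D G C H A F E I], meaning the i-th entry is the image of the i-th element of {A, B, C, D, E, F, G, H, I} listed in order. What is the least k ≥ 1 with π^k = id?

Writing π as disjoint cycles, the cycle lengths are 6, 2, 1.
Since disjoint cycles commute, ord(π) = lcm(6, 2) = 6.

6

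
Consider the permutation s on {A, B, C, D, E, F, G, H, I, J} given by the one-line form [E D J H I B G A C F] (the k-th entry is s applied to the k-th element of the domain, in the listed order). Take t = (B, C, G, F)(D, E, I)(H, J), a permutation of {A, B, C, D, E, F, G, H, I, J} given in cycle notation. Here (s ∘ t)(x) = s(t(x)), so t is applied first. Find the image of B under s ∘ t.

t(B) = C, then s(C) = J; composing gives (s ∘ t)(B) = J.

J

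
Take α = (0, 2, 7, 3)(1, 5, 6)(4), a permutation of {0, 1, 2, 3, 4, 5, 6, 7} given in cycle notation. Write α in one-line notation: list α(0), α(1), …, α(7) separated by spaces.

Image by image: 0→2, 1→5, 2→7, 3→0, 4→4, 5→6, 6→1, 7→3.
So the one-line form is 2 5 7 0 4 6 1 3.

2 5 7 0 4 6 1 3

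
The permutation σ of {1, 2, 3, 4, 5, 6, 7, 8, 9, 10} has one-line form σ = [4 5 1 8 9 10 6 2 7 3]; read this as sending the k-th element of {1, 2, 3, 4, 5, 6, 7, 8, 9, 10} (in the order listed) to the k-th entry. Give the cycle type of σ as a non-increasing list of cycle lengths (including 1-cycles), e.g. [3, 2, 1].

[10]

The disjoint cycles are (1 4 8 2 5 9 7 6 10 3), with lengths 10 in non-increasing order.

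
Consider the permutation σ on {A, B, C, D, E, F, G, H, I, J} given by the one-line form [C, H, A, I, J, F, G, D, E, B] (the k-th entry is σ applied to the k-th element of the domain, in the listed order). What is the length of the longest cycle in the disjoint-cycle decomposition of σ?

6

Decomposing into disjoint cycles gives (A C)(B H D I E J); the longest has length 6.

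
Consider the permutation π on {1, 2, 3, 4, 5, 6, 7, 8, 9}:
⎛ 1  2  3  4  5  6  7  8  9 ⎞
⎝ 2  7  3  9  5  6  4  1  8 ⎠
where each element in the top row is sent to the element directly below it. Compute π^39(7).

8

Tracing 7 → 4 → … returns to 7 after 6 steps, so 7 lies in a 6-cycle (1 2 7 4 9 8).
Since the cycle has length 6, π^39 acts on it the same as π^3 (39 mod 6 = 3).
Stepping 3 places around the cycle: 7 → 4 → 9 → 8.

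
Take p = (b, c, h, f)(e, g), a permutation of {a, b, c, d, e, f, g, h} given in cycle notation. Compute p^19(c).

c lies in the 4-cycle (b, c, h, f).
Powers repeat with period 4 on this cycle, and 19 mod 4 = 3, so p^19(c) = p^3(c).
Advancing 3 steps from c: c → h → f → b.

b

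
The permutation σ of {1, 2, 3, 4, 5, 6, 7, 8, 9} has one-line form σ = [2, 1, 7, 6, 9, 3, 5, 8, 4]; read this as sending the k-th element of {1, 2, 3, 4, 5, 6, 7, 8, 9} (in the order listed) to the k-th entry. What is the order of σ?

6

The disjoint-cycle form of σ has cycle lengths 6, 2, 1.
The order is lcm(6, 2) = 6.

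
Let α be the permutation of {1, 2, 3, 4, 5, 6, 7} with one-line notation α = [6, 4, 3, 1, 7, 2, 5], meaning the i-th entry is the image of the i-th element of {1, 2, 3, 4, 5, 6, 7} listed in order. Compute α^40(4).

Tracing 4 → 1 → … returns to 4 after 4 steps, so 4 lies in a 4-cycle (1, 6, 2, 4).
On a 4-cycle, α^4 is the identity, so α^40 = α^0 there (40 ≡ 0 mod 4).
So α^40(4) = 4.

4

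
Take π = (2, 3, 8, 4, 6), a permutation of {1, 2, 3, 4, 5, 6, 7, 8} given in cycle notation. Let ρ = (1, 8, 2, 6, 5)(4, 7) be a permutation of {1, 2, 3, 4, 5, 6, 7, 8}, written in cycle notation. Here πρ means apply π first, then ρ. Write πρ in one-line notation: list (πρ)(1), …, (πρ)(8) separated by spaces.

8 3 2 5 1 6 4 7

For each element, apply π then ρ: 1 → 1 → 8; 2 → 3 → 3; 3 → 8 → 2; 4 → 6 → 5; 5 → 5 → 1; 6 → 2 → 6; 7 → 7 → 4; 8 → 4 → 7.
Collecting the images, πρ = [8 3 2 5 1 6 4 7].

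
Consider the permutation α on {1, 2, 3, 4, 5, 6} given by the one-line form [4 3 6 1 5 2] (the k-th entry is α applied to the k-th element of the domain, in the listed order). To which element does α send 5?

5 is element number 5 of the domain, and entry number 5 of the one-line form is 5, so α(5) = 5.

5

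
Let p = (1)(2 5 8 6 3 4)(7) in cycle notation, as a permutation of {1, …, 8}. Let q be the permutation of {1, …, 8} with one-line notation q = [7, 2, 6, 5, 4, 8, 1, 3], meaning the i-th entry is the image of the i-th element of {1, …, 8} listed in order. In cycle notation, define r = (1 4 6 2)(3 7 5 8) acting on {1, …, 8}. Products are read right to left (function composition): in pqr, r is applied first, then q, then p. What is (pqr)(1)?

8

Apply the permutations in order: r(1) = 4, then q(4) = 5, then p(5) = 8. So (pqr)(1) = 8.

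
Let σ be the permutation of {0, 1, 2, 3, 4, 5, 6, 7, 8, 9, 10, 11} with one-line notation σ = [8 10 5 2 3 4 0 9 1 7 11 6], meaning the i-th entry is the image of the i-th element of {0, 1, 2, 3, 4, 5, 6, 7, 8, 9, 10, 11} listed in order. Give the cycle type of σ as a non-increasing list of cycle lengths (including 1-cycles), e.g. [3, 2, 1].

The disjoint cycles are (0, 8, 1, 10, 11, 6)(2, 5, 4, 3)(7, 9), with lengths 6, 4, 2 in non-increasing order.

[6, 4, 2]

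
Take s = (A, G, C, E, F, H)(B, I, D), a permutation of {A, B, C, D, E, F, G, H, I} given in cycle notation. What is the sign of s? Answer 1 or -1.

-1

The cycle lengths are 6, 3.
A cycle is odd iff its length is even; s has 1 even-length cycle, so sgn(s) = (−1)^1 and s is odd.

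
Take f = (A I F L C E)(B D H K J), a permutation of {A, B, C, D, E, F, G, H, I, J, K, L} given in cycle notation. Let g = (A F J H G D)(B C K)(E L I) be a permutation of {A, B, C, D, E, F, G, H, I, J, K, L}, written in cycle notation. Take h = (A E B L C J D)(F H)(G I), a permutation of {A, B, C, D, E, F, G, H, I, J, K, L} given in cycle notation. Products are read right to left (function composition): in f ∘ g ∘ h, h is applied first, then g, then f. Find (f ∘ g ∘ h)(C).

K

Apply the permutations in order: h(C) = J, then g(J) = H, then f(H) = K. So (f ∘ g ∘ h)(C) = K.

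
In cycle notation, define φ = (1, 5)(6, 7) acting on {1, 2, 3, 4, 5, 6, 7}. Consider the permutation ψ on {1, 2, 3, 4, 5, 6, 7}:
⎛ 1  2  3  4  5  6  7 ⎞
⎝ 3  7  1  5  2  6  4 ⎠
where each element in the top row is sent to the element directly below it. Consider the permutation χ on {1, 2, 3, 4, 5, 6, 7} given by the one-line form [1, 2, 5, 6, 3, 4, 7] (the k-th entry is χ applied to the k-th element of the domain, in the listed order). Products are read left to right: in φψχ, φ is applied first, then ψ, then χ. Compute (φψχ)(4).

Apply the permutations in order: φ(4) = 4, then ψ(4) = 5, then χ(5) = 3. So (φψχ)(4) = 3.

3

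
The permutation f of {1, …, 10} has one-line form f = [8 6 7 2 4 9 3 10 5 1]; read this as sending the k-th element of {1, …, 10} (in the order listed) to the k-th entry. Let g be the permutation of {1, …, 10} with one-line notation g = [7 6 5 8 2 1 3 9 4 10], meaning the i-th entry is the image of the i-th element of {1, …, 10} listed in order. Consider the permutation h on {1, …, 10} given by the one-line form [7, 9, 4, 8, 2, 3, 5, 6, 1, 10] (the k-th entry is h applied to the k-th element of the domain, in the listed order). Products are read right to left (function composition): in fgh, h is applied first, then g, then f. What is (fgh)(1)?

7

Apply the permutations in order: h(1) = 7, then g(7) = 3, then f(3) = 7. So (fgh)(1) = 7.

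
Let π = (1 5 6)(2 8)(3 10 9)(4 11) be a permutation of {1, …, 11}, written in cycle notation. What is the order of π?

The cycle type of π is (3, 3, 2, 2, 1).
The order of π is the least common multiple of its cycle lengths: lcm(3, 3, 2, 2) = 6.

6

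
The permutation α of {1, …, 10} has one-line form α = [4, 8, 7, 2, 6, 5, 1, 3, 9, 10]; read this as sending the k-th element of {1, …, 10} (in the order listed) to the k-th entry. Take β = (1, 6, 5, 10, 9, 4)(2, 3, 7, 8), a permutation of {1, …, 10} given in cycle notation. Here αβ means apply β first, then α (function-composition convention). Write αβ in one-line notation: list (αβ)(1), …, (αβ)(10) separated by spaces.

5 7 1 4 10 6 3 8 2 9

(αβ)(x) = α(β(x)). Computing each image: α(β(1)) = α(6) = 5, α(β(2)) = α(3) = 7, α(β(3)) = α(7) = 1, α(β(4)) = α(1) = 4, α(β(5)) = α(10) = 10, α(β(6)) = α(5) = 6, α(β(7)) = α(8) = 3, α(β(8)) = α(2) = 8, α(β(9)) = α(4) = 2, α(β(10)) = α(9) = 9.
Hence αβ = [5 7 1 4 10 6 3 8 2 9].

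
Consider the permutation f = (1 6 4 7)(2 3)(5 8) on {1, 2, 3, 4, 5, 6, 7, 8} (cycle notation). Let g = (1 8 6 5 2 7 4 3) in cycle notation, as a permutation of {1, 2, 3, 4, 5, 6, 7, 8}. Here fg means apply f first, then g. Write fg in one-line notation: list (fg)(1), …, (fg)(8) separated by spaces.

5 1 7 4 6 3 8 2

(fg)(x) = g(f(x)). Computing each image: g(f(1)) = g(6) = 5, g(f(2)) = g(3) = 1, g(f(3)) = g(2) = 7, g(f(4)) = g(7) = 4, g(f(5)) = g(8) = 6, g(f(6)) = g(4) = 3, g(f(7)) = g(1) = 8, g(f(8)) = g(5) = 2.
Hence fg = [5 1 7 4 6 3 8 2].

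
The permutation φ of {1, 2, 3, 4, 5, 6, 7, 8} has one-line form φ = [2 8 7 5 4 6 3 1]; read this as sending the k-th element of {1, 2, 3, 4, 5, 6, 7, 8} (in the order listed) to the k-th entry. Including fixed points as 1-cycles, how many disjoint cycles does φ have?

4

The cycle decomposition is (1, 2, 8)(3, 7)(4, 5)(6), which has 4 cycles (counting 1-cycles).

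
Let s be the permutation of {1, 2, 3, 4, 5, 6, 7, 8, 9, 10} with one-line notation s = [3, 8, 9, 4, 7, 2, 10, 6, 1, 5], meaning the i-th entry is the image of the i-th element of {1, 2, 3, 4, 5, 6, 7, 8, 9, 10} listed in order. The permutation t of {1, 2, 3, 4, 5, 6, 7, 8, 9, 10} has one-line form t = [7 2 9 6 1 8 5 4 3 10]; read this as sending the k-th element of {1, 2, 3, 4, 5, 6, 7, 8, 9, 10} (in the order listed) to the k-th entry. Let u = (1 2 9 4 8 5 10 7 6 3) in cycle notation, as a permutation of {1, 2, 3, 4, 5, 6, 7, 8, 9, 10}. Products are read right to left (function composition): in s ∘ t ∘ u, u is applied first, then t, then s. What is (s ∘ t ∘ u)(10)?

7

Chase 10: u(10) = 7; t(7) = 5; s(5) = 7. Hence (s ∘ t ∘ u)(10) = 7.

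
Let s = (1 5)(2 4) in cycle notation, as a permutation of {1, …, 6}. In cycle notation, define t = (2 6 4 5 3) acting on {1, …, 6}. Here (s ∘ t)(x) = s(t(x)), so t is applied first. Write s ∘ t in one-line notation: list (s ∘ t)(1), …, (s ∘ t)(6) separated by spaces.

(s ∘ t)(x) = s(t(x)). Computing each image: s(t(1)) = s(1) = 5, s(t(2)) = s(6) = 6, s(t(3)) = s(2) = 4, s(t(4)) = s(5) = 1, s(t(5)) = s(3) = 3, s(t(6)) = s(4) = 2.
Hence s ∘ t = [5 6 4 1 3 2].

5 6 4 1 3 2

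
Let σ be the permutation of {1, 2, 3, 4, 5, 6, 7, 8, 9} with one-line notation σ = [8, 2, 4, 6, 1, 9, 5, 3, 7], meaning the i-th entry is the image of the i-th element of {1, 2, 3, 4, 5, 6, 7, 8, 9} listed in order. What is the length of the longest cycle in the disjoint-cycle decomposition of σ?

Decomposing into disjoint cycles gives (1 8 3 4 6 9 7 5); the longest has length 8.

8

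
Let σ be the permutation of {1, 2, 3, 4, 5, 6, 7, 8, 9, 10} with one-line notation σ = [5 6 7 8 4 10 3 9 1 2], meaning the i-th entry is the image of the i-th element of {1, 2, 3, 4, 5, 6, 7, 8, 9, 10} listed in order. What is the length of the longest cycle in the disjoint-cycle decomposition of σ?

Decomposing into disjoint cycles gives (1, 5, 4, 8, 9)(2, 6, 10)(3, 7); the longest has length 5.

5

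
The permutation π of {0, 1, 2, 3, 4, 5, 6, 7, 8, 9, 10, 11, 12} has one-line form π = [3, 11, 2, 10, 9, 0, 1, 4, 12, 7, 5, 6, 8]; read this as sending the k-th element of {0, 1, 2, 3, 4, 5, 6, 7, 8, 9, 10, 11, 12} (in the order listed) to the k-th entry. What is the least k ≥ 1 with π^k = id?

The disjoint-cycle form of π has cycle lengths 4, 3, 3, 2, 1.
Since disjoint cycles commute, ord(π) = lcm(4, 3, 3, 2) = 12.

12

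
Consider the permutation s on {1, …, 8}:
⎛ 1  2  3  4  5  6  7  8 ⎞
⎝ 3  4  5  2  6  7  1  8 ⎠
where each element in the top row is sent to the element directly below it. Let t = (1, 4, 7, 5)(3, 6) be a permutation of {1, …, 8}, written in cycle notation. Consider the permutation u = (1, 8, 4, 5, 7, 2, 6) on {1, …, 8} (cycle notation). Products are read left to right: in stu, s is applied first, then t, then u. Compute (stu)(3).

(stu)(3) = u(t(s(3))). s(3) = 5, then t(5) = 1, then u(1) = 8, so the result is 8.

8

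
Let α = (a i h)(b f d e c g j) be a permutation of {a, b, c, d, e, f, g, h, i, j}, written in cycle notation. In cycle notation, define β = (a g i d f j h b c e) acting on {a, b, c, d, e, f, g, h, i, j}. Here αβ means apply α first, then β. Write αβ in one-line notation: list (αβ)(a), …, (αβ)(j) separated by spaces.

(αβ)(x) = β(α(x)). Computing each image: β(α(a)) = β(i) = d, β(α(b)) = β(f) = j, β(α(c)) = β(g) = i, β(α(d)) = β(e) = a, β(α(e)) = β(c) = e, β(α(f)) = β(d) = f, β(α(g)) = β(j) = h, β(α(h)) = β(a) = g, β(α(i)) = β(h) = b, β(α(j)) = β(b) = c.
Hence αβ = [d j i a e f h g b c].

d j i a e f h g b c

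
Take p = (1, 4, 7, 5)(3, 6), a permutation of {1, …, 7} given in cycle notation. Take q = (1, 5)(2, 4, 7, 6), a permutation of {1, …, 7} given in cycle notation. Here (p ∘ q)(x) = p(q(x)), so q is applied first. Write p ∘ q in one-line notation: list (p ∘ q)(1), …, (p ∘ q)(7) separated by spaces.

1 7 6 5 4 2 3

For each element, apply q then p: 1 → 5 → 1; 2 → 4 → 7; 3 → 3 → 6; 4 → 7 → 5; 5 → 1 → 4; 6 → 2 → 2; 7 → 6 → 3.
Collecting the images, p ∘ q = [1 7 6 5 4 2 3].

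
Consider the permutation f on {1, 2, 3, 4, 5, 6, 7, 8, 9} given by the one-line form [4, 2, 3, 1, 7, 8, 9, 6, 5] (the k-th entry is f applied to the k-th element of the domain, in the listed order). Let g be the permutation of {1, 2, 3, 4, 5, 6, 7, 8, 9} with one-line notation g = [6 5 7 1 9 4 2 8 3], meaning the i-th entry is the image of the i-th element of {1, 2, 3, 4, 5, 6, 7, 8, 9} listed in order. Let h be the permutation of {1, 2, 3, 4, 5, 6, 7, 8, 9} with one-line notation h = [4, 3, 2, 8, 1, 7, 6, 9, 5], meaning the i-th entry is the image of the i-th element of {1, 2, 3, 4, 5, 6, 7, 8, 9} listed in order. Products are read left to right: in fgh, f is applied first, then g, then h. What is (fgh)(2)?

1

(fgh)(2) = h(g(f(2))). f(2) = 2, then g(2) = 5, then h(5) = 1, so the result is 1.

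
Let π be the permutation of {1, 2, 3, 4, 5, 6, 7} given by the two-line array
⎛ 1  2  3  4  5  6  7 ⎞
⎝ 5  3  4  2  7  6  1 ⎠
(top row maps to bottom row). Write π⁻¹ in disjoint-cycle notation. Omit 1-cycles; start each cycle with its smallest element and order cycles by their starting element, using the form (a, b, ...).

First write π in disjoint cycles: (1, 5, 7)(2, 3, 4).
Reversing each cycle (and rotating so the smallest element leads) gives π⁻¹ = (1, 7, 5)(2, 4, 3).

(1, 7, 5)(2, 4, 3)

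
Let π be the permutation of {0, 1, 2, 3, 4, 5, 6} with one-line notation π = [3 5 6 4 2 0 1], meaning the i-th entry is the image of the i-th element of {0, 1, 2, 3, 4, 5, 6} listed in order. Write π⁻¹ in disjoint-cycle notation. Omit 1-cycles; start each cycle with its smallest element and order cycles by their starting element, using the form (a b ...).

(0 5 1 6 2 4 3)

First write π in disjoint cycles: (0 3 4 2 6 1 5).
Reversing each cycle (and rotating so the smallest element leads) gives π⁻¹ = (0 5 1 6 2 4 3).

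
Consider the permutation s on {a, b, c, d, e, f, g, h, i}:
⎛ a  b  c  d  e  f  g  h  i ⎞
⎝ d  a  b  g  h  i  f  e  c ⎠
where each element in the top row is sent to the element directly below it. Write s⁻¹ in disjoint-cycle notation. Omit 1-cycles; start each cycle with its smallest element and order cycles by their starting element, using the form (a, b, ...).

The cycle decomposition of s is (a, d, g, f, i, c, b)(e, h).
Reversing each cycle (and rotating so the smallest element leads) gives s⁻¹ = (a, b, c, i, f, g, d)(e, h).

(a, b, c, i, f, g, d)(e, h)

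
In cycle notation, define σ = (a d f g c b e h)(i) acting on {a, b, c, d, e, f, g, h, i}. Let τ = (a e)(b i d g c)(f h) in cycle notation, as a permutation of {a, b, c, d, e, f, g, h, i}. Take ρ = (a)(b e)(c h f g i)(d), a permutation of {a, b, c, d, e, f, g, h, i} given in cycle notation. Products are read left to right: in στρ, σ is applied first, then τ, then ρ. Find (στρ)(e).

(στρ)(e) = ρ(τ(σ(e))). σ(e) = h, then τ(h) = f, then ρ(f) = g, so the result is g.

g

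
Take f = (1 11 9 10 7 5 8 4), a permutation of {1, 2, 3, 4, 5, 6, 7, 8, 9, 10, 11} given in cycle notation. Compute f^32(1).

1 lies in the 8-cycle (1 11 9 10 7 5 8 4).
Since the cycle has length 8, f^32 acts on it the same as f^0 (32 mod 8 = 0).
So f^32(1) = 1.

1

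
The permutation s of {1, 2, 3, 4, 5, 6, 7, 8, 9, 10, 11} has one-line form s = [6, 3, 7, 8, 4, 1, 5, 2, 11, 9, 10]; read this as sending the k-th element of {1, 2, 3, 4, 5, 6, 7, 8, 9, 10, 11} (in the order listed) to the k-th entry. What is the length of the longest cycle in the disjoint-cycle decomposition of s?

Decomposing into disjoint cycles gives (1, 6)(2, 3, 7, 5, 4, 8)(9, 11, 10); the longest has length 6.

6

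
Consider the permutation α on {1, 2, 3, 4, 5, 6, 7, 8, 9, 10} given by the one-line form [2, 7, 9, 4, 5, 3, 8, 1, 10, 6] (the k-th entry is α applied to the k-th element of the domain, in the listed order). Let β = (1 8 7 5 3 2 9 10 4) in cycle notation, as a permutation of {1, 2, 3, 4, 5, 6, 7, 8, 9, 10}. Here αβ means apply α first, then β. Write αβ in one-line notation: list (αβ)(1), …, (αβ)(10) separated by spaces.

Chase each element through α then β: 1 → 2 → 9; 2 → 7 → 5; 3 → 9 → 10; 4 → 4 → 1; 5 → 5 → 3; 6 → 3 → 2; 7 → 8 → 7; 8 → 1 → 8; 9 → 10 → 4; 10 → 6 → 6.
So αβ in one-line form is 9 5 10 1 3 2 7 8 4 6.

9 5 10 1 3 2 7 8 4 6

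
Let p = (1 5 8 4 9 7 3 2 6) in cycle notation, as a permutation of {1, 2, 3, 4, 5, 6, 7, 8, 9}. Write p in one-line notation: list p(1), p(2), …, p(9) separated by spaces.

5 6 2 9 8 1 3 4 7

Each element maps to the next entry in its cycle (wrapping to the front): 1↦5, 2↦6, 3↦2, 4↦9, 5↦8, 6↦1, 7↦3, 8↦4, 9↦7.
Listing these in domain order gives 5 6 2 9 8 1 3 4 7.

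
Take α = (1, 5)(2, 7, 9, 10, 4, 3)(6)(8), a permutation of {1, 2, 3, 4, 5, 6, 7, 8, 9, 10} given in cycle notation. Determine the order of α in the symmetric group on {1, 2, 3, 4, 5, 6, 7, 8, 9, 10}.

6

The disjoint cycles have lengths 6, 2, 1, 1.
Since disjoint cycles commute, ord(α) = lcm(6, 2) = 6.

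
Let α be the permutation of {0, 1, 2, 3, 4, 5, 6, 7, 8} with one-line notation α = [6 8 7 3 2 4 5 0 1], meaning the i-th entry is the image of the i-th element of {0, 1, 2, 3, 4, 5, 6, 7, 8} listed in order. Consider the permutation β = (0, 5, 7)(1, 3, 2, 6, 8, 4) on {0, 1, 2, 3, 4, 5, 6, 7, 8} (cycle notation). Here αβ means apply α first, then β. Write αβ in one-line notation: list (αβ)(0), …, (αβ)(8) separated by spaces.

8 4 0 2 6 1 7 5 3

(αβ)(x) = β(α(x)). Computing each image: β(α(0)) = β(6) = 8, β(α(1)) = β(8) = 4, β(α(2)) = β(7) = 0, β(α(3)) = β(3) = 2, β(α(4)) = β(2) = 6, β(α(5)) = β(4) = 1, β(α(6)) = β(5) = 7, β(α(7)) = β(0) = 5, β(α(8)) = β(1) = 3.
Hence αβ = [8 4 0 2 6 1 7 5 3].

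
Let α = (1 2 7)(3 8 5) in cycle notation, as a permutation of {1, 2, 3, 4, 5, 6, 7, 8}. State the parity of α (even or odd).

The cycle lengths are 3, 3, 1, 1.
A cycle of length ℓ contributes ℓ−1 transpositions, so α is a product of 2 + 2 = 4 transpositions — even.

even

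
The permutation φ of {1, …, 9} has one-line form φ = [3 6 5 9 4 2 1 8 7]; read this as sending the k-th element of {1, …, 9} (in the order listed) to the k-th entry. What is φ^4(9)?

5

Tracing 9 → 7 → … returns to 9 after 6 steps, so 9 lies in a 6-cycle (1 3 5 4 9 7).
Advancing 4 steps from 9: 9 → 7 → 1 → 3 → 5.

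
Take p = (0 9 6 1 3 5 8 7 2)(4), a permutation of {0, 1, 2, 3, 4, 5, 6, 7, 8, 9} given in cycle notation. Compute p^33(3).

9

3 lies in the 9-cycle (0 9 6 1 3 5 8 7 2).
Since the cycle has length 9, p^33 acts on it the same as p^6 (33 mod 9 = 6).
Stepping 6 places around the cycle: 3 → 5 → 8 → 7 → 2 → 0 → 9.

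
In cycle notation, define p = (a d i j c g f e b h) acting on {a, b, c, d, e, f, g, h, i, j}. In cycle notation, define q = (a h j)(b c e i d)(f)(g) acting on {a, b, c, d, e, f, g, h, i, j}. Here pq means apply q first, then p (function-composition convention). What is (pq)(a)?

q(a) = h, then p(h) = a; composing gives (pq)(a) = a.

a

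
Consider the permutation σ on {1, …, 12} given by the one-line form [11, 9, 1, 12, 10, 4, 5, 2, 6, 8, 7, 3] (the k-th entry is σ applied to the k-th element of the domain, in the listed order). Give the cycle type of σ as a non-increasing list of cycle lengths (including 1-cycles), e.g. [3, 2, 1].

[12]

The disjoint cycles are (1, 11, 7, 5, 10, 8, 2, 9, 6, 4, 12, 3), with lengths 12 in non-increasing order.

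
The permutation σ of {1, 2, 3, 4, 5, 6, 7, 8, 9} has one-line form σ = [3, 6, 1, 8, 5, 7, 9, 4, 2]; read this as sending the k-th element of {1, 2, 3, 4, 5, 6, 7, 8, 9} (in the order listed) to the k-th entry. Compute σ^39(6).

Tracing 6 → 7 → … returns to 6 after 4 steps, so 6 lies in a 4-cycle (2, 6, 7, 9).
Since the cycle has length 4, σ^39 acts on it the same as σ^3 (39 mod 4 = 3).
Stepping 3 places around the cycle: 6 → 7 → 9 → 2.

2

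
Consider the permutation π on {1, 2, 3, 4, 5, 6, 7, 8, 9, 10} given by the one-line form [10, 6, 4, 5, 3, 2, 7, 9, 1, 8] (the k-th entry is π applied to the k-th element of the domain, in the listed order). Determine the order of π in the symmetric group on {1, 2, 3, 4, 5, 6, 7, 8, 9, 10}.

The disjoint-cycle form of π has cycle lengths 4, 3, 2, 1.
The order is lcm(4, 3, 2) = 12.

12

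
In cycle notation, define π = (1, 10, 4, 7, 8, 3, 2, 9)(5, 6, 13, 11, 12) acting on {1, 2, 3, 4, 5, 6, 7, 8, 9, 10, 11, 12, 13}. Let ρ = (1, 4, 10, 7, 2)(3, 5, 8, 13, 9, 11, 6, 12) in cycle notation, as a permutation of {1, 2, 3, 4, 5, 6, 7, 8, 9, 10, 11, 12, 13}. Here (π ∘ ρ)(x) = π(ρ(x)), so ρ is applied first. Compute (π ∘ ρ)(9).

12

ρ(9) = 11, then π(11) = 12; composing gives (π ∘ ρ)(9) = 12.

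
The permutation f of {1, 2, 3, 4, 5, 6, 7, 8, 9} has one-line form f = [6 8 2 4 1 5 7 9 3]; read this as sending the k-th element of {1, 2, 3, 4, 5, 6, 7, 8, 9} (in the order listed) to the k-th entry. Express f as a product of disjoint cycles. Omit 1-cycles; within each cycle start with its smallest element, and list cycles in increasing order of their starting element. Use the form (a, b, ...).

(1, 6, 5)(2, 8, 9, 3)

Start at 1 and follow images: 1 → 6 → 5 → 1, giving the cycle (1, 6, 5).
Continuing from each remaining unvisited element yields (1, 6, 5)(2, 8, 9, 3).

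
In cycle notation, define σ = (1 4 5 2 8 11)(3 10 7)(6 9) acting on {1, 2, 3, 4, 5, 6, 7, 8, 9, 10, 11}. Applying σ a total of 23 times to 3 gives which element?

7

3 lies in the 3-cycle (3 10 7).
Since the cycle has length 3, σ^23 acts on it the same as σ^2 (23 mod 3 = 2).
Advancing 2 steps from 3: 3 → 10 → 7.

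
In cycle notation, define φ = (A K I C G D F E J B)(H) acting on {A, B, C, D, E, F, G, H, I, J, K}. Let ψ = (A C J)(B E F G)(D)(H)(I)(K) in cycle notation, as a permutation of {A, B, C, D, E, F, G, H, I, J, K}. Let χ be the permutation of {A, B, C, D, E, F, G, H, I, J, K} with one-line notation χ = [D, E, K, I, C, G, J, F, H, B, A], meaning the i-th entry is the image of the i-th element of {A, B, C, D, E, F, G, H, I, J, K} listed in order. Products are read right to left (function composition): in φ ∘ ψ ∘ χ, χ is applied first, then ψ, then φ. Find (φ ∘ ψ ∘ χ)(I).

H

Chase I: χ(I) = H; ψ(H) = H; φ(H) = H. Hence (φ ∘ ψ ∘ χ)(I) = H.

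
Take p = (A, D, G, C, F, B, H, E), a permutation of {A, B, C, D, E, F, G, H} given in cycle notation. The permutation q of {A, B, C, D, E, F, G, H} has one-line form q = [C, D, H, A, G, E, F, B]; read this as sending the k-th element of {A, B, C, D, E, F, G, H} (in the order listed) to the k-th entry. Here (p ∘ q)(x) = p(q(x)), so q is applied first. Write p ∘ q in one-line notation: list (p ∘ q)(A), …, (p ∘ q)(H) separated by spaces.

Chase each element through q then p: A → C → F; B → D → G; C → H → E; D → A → D; E → G → C; F → E → A; G → F → B; H → B → H.
So p ∘ q in one-line form is F G E D C A B H.

F G E D C A B H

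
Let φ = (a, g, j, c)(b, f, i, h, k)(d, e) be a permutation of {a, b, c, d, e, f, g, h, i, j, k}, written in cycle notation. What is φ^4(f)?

b

f lies in the 5-cycle (b, f, i, h, k).
Stepping 4 places around the cycle: f → i → h → k → b.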